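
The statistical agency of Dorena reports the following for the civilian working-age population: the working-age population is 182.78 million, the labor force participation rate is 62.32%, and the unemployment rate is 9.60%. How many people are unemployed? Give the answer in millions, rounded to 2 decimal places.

Labor force = 0.6232 × 182.78 = 113.91 million.
Unemployed = 0.0960 × 113.91 ≈ 10.94 million.

About 10.94 million are unemployed.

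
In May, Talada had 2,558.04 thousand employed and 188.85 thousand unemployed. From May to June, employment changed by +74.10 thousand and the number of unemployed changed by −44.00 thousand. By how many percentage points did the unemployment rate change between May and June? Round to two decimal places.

The unemployment rate changed by −1.66 percentage points.

May: labor force = 2,558.04 + 188.85 = 2,746.89; u = 188.85/2,746.89 = 6.88%.
June: labor force = 2,632.14 + 144.85 = 2,776.99; u = 144.85/2,776.99 = 5.22%.
Change = 5.22% − 6.88% = −1.66 pp.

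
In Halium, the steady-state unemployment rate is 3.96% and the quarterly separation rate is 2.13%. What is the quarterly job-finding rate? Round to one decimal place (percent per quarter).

From u* = s/(s+f): f = s·(1−u)/u.
f = 2.13 × (1 − 0.0396) / 0.0396 = 2.0457 / 0.0396 ≈ 51.7% per quarter.

Job-finding rate ≈ 51.7% per quarter.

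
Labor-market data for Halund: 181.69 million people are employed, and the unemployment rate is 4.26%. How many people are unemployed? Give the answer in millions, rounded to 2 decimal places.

About 8.08 million are unemployed.

Let U be the number unemployed. The labor force is E + U, and U/(E+U) = 0.0426.
So U = 0.0426 × 181.69 / (1 − 0.0426) = 7.7400 / 0.9574 ≈ 8.08 million.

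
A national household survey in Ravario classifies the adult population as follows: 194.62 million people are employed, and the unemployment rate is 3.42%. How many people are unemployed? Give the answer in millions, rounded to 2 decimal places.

Let U be the number unemployed. The labor force is E + U, and U/(E+U) = 0.0342.
So U = 0.0342 × 194.62 / (1 − 0.0342) = 6.6560 / 0.9658 ≈ 6.89 million.

About 6.89 million are unemployed.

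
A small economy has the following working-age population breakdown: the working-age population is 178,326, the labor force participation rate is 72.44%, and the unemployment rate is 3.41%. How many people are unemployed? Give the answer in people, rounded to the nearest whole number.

About 4,405 are unemployed.

Labor force = 0.7244 × 178,326 = 129,179.
Unemployed = 0.0341 × 129,179 ≈ 4,405.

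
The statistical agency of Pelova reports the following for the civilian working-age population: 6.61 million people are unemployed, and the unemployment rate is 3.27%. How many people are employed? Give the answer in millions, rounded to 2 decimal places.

About 195.53 million are employed.

Labor force = U / u = 6.61 / 0.0327 ≈ 202.14 million.
Employed = labor force − unemployed = 202.14 − 6.61 = 195.53 million.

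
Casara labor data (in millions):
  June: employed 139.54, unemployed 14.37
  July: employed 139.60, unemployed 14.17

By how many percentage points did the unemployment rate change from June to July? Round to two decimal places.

The unemployment rate changed by −0.12 percentage points.

June: labor force = 139.54 + 14.37 = 153.91; u = 14.37/153.91 = 9.34%.
July: labor force = 139.60 + 14.17 = 153.77; u = 14.17/153.77 = 9.22%.
Change = 9.22% − 9.34% = −0.12 pp.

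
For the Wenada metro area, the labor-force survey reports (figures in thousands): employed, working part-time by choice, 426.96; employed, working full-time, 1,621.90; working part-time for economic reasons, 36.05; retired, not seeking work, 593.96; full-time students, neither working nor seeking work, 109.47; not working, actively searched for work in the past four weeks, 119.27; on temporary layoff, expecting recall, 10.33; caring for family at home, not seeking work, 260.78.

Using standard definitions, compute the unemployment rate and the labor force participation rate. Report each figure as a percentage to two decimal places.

Unemployment rate ≈ 5.85%; labor force participation rate ≈ 69.67%.

Employed = 426.96 + 1,621.90 + 36.05 = 2,084.91 thousand (anyone who worked, including part-time for economic reasons, counts as employed).
Unemployed = 119.27 + 10.33 = 129.60 thousand (jobless and actively searching, or on temporary layoff).
Labor force = 2,084.91 + 129.60 = 2,214.51 thousand.
Not in labor force = 593.96 + 109.47 + 260.78 = 964.21 thousand (those not working and not actively searching are outside the labor force).
Civilian working-age population = 2,214.51 + 964.21 = 3,178.72 thousand.
Unemployment rate = 129.60 / 2,214.51 = 5.85%.
Labor force participation rate = 2,214.51 / 3,178.72 = 69.67%.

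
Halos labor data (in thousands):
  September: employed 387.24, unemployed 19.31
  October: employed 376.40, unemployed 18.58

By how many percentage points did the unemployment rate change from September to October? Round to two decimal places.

The unemployment rate changed by −0.05 percentage points.

September: labor force = 387.24 + 19.31 = 406.55; u = 19.31/406.55 = 4.75%.
October: labor force = 376.40 + 18.58 = 394.98; u = 18.58/394.98 = 4.70%.
Change = 4.70% − 4.75% = −0.05 pp.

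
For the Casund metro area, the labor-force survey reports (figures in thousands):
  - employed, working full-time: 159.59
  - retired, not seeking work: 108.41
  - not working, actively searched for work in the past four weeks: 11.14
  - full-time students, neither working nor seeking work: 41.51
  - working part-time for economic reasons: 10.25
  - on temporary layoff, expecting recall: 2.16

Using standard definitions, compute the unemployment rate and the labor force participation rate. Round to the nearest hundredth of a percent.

Unemployment rate ≈ 7.26%; labor force participation rate ≈ 54.99%.

Employed = 159.59 + 10.25 = 169.84 thousand (anyone who worked, including part-time for economic reasons, counts as employed).
Unemployed = 11.14 + 2.16 = 13.30 thousand (jobless and actively searching, or on temporary layoff).
Labor force = 169.84 + 13.30 = 183.14 thousand.
Not in labor force = 108.41 + 41.51 = 149.92 thousand (those not working and not actively searching are outside the labor force).
Civilian working-age population = 183.14 + 149.92 = 333.06 thousand.
Unemployment rate = 13.30 / 183.14 = 7.26%.
Labor force participation rate = 183.14 / 333.06 = 54.99%.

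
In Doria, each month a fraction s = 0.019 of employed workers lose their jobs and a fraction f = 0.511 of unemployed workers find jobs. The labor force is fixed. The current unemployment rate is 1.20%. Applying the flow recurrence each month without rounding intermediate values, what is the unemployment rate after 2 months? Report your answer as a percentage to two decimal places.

With a fixed labor force, u_{t+1} = u_t + s·(1−u_t) − f·u_t = u_t·(1−s−f) + s.
Here 1−s−f = 0.470 and s = 0.019.
u_1 = 0.012000 × 0.470 + 0.019 = 0.024640.
u_2 = 0.024640 × 0.470 + 0.019 = 0.030581.

Unemployment rate after two months ≈ 3.06%.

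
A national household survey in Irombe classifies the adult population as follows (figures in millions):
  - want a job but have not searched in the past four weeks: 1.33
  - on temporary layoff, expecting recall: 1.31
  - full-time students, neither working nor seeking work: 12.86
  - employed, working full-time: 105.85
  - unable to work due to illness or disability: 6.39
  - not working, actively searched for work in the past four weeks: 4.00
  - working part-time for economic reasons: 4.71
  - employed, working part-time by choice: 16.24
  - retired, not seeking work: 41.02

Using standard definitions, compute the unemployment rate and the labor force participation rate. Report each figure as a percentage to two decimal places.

Employed = 105.85 + 4.71 + 16.24 = 126.80 million (anyone who worked, including part-time for economic reasons, counts as employed).
Unemployed = 1.31 + 4.00 = 5.31 million (jobless and actively searching, or on temporary layoff).
Labor force = 126.80 + 5.31 = 132.11 million.
Not in labor force = 1.33 + 12.86 + 6.39 + 41.02 = 61.60 million (those not working and not actively searching are outside the labor force — including those who want a job but have given up searching).
Civilian working-age population = 132.11 + 61.60 = 193.71 million.
Unemployment rate = 5.31 / 132.11 = 4.02%.
Labor force participation rate = 132.11 / 193.71 = 68.20%.

Unemployment rate ≈ 4.02%; labor force participation rate ≈ 68.20%.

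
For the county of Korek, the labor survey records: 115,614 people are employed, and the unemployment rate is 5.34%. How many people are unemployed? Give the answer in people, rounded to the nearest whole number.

Let U be the number unemployed. The labor force is E + U, and U/(E+U) = 0.0534.
So U = 0.0534 × 115,614 / (1 − 0.0534) = 6173.79 / 0.9466 ≈ 6,522.

About 6,522 are unemployed.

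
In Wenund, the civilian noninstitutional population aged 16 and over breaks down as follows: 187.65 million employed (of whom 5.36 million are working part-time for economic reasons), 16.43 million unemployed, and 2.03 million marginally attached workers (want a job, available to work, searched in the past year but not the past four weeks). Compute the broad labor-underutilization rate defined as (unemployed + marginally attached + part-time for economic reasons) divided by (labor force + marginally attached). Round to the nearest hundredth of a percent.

Labor force = 187.65 + 16.43 = 204.08 million.
Numerator = 16.43 + 2.03 + 5.36 = 23.82 million.
Denominator = 204.08 + 2.03 = 206.11 million.
Broad rate = 23.82 / 206.11 = 11.56%.

Broad underutilization rate ≈ 11.56%.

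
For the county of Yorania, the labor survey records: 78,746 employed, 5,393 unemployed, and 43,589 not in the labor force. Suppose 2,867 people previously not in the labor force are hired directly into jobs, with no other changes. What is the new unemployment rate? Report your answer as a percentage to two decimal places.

New unemployment rate ≈ 6.20%.

Initially, labor force = 78,746 + 5,393 = 84,139, so u = 5,393/84,139 = 6.41%.
After the change, employed and labor force both rise by 2,867; unemployed unchanged → E = 81,613, U = 5,393, labor force = 87,006.
New unemployment rate = 5,393 / 87,006 = 6.20%.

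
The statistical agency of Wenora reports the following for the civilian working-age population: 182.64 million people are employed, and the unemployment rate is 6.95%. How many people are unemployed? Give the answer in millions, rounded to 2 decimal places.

Let U be the number unemployed. The labor force is E + U, and U/(E+U) = 0.0695.
So U = 0.0695 × 182.64 / (1 − 0.0695) = 12.6935 / 0.9305 ≈ 13.64 million.

About 13.64 million are unemployed.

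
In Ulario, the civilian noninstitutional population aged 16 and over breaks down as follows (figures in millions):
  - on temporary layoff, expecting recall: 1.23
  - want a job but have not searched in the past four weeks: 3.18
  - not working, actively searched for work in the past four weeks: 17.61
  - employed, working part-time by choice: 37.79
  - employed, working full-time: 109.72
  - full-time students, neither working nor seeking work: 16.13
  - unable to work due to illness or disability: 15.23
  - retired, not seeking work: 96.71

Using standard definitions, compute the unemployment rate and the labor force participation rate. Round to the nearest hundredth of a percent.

Unemployment rate ≈ 11.33%; labor force participation rate ≈ 55.90%.

Employed = 37.79 + 109.72 = 147.51 million.
Unemployed = 1.23 + 17.61 = 18.84 million (jobless and actively searching, or on temporary layoff).
Labor force = 147.51 + 18.84 = 166.35 million.
Not in labor force = 3.18 + 16.13 + 15.23 + 96.71 = 131.25 million (those not working and not actively searching are outside the labor force — including those who want a job but have given up searching).
Civilian working-age population = 166.35 + 131.25 = 297.60 million.
Unemployment rate = 18.84 / 166.35 = 11.33%.
Labor force participation rate = 166.35 / 297.60 = 55.90%.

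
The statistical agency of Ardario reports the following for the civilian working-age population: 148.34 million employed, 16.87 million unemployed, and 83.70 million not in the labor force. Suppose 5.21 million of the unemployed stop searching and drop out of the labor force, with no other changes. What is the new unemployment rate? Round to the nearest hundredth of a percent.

New unemployment rate ≈ 7.29%.

Initially, labor force = 148.34 + 16.87 = 165.21 million, so u = 16.87/165.21 = 10.21%.
After the change, unemployed and labor force both fall by 5.21 → E = 148.34, U = 11.66, labor force = 160.00 million.
New unemployment rate = 11.66 / 160.00 = 7.29%.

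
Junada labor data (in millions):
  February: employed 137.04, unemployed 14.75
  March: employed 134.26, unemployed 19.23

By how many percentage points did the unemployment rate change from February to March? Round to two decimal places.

February: labor force = 137.04 + 14.75 = 151.79; u = 14.75/151.79 = 9.72%.
March: labor force = 134.26 + 19.23 = 153.49; u = 19.23/153.49 = 12.53%.
Change = 12.53% − 9.72% = +2.81 pp.

The unemployment rate changed by +2.81 percentage points.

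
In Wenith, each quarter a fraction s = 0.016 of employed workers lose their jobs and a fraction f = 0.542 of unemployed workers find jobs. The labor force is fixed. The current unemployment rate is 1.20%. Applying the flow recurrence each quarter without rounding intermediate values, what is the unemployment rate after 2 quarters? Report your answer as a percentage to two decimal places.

Unemployment rate after two quarters ≈ 2.54%.

With a fixed labor force, u_{t+1} = u_t + s·(1−u_t) − f·u_t = u_t·(1−s−f) + s.
Here 1−s−f = 0.442 and s = 0.016.
u_1 = 0.012000 × 0.442 + 0.016 = 0.021304.
u_2 = 0.021304 × 0.442 + 0.016 = 0.025416.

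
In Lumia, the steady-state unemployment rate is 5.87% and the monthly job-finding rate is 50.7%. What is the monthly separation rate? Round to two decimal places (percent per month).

Separation rate ≈ 3.16% per month.

From u* = s/(s+f): s = u·f/(1−u).
s = 0.0587 × 50.7 / (1 − 0.0587) = 2.9761 / 0.9413 ≈ 3.16% per month.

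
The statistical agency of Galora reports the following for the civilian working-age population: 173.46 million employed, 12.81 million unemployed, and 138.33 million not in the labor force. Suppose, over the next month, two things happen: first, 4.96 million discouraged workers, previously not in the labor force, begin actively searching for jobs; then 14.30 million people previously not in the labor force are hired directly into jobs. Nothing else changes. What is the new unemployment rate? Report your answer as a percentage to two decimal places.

Initially, labor force = 173.46 + 12.81 = 186.27 million, so u = 12.81/186.27 = 6.88%.
After the first change, unemployed and labor force both rise by 4.96 → E = 173.46, U = 17.77, labor force = 191.23 million.
After the second change, employed and labor force both rise by 14.30; unemployed unchanged → E = 187.76, U = 17.77, labor force = 205.53 million.
New unemployment rate = 17.77 / 205.53 = 8.65%.

New unemployment rate ≈ 8.65%.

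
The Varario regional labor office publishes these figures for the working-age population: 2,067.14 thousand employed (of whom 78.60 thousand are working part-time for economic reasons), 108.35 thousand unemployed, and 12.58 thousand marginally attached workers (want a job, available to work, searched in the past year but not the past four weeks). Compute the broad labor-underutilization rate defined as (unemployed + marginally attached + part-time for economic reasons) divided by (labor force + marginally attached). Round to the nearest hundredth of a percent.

Labor force = 2,067.14 + 108.35 = 2,175.49 thousand.
Numerator = 108.35 + 12.58 + 78.60 = 199.53 thousand.
Denominator = 2,175.49 + 12.58 = 2,188.07 thousand.
Broad rate = 199.53 / 2,188.07 = 9.12%.

Broad underutilization rate ≈ 9.12%.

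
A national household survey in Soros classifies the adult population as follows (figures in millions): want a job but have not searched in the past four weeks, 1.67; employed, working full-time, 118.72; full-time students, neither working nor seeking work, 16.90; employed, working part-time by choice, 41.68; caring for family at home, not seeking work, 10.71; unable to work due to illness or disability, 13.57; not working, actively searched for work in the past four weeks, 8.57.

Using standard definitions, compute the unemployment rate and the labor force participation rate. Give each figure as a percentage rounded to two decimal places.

Unemployment rate ≈ 5.07%; labor force participation rate ≈ 79.77%.

Employed = 118.72 + 41.68 = 160.40 million.
Unemployed = 8.57 million.
Labor force = 160.40 + 8.57 = 168.97 million.
Not in labor force = 1.67 + 16.90 + 10.71 + 13.57 = 42.85 million (those not working and not actively searching are outside the labor force — including those who want a job but have given up searching).
Civilian working-age population = 168.97 + 42.85 = 211.82 million.
Unemployment rate = 8.57 / 168.97 = 5.07%.
Labor force participation rate = 168.97 / 211.82 = 79.77%.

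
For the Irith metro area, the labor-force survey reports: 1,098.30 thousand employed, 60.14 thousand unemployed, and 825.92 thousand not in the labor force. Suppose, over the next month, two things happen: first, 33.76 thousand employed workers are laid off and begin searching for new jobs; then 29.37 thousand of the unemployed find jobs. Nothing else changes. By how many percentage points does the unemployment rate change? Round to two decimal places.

Initially, labor force = 1,098.30 + 60.14 = 1,158.44 thousand, so u = 60.14/1,158.44 = 5.19%.
After the first change, employed falls and unemployed rises by 33.76; labor force unchanged → E = 1,064.54, U = 93.90, labor force = 1,158.44 thousand.
After the second change, unemployed falls and employed rises by 29.37; labor force unchanged → E = 1,093.91, U = 64.53, labor force = 1,158.44 thousand.
New unemployment rate = 64.53 / 1,158.44 = 5.57%.
Change = 5.57% − 5.19% = +0.38 percentage points.

The unemployment rate changes by +0.38 percentage points.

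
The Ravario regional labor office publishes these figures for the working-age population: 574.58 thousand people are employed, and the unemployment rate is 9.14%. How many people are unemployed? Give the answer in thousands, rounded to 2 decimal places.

About 57.80 thousand are unemployed.

Let U be the number unemployed. The labor force is E + U, and U/(E+U) = 0.0914.
So U = 0.0914 × 574.58 / (1 − 0.0914) = 52.5166 / 0.9086 ≈ 57.80 thousand.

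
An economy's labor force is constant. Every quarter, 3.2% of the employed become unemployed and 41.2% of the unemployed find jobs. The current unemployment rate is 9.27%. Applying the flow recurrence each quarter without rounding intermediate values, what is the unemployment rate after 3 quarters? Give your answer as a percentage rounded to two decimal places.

Unemployment rate after three quarters ≈ 7.56%.

With a fixed labor force, u_{t+1} = u_t + s·(1−u_t) − f·u_t = u_t·(1−s−f) + s.
Here 1−s−f = 0.556 and s = 0.032.
u_1 = 0.092700 × 0.556 + 0.032 = 0.083541.
u_2 = 0.083541 × 0.556 + 0.032 = 0.078449.
u_3 = 0.078449 × 0.556 + 0.032 = 0.075618.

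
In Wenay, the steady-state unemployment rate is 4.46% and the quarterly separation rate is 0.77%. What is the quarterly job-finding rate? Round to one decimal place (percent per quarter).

From u* = s/(s+f): f = s·(1−u)/u.
f = 0.77 × (1 − 0.0446) / 0.0446 = 0.7357 / 0.0446 ≈ 16.5% per quarter.

Job-finding rate ≈ 16.5% per quarter.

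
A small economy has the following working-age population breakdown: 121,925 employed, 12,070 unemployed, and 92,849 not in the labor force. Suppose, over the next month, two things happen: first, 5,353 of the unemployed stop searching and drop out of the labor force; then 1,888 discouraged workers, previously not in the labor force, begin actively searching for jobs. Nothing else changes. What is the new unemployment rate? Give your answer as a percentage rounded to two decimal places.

New unemployment rate ≈ 6.59%.

Initially, labor force = 121,925 + 12,070 = 133,995, so u = 12,070/133,995 = 9.01%.
After the first change, unemployed and labor force both fall by 5,353 → E = 121,925, U = 6,717, labor force = 128,642.
After the second change, unemployed and labor force both rise by 1,888 → E = 121,925, U = 8,605, labor force = 130,530.
New unemployment rate = 8,605 / 130,530 = 6.59%.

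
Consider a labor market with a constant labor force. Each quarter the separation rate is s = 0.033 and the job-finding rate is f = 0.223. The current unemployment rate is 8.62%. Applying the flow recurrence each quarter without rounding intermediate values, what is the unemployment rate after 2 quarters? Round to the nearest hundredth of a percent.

With a fixed labor force, u_{t+1} = u_t + s·(1−u_t) − f·u_t = u_t·(1−s−f) + s.
Here 1−s−f = 0.744 and s = 0.033.
u_1 = 0.086200 × 0.744 + 0.033 = 0.097133.
u_2 = 0.097133 × 0.744 + 0.033 = 0.105267.

Unemployment rate after two quarters ≈ 10.53%.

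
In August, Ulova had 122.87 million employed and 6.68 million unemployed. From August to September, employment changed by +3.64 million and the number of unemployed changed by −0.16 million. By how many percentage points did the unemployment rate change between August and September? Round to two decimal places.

The unemployment rate changed by −0.26 percentage points.

August: labor force = 122.87 + 6.68 = 129.55; u = 6.68/129.55 = 5.16%.
September: labor force = 126.51 + 6.52 = 133.03; u = 6.52/133.03 = 4.90%.
Change = 4.90% − 5.16% = −0.26 pp.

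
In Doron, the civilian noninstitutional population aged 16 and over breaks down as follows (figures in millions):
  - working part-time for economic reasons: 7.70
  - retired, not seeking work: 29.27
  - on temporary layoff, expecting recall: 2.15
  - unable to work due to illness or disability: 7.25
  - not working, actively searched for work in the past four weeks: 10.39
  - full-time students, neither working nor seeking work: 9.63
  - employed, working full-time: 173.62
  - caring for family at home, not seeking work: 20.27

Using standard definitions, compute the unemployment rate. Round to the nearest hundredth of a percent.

Employed = 7.70 + 173.62 = 181.32 million (anyone who worked, including part-time for economic reasons, counts as employed).
Unemployed = 2.15 + 10.39 = 12.54 million (jobless and actively searching, or on temporary layoff).
Labor force = 181.32 + 12.54 = 193.86 million.
Unemployment rate = 12.54 / 193.86 = 6.47%.

Unemployment rate ≈ 6.47%.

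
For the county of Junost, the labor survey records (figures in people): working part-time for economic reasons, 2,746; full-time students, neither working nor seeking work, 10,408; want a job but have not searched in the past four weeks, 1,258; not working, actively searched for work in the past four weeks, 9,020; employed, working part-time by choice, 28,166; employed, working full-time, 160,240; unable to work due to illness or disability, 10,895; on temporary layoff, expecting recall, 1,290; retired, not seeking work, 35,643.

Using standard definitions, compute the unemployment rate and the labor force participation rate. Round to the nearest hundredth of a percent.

Employed = 2,746 + 28,166 + 160,240 = 191,152 (anyone who worked, including part-time for economic reasons, counts as employed).
Unemployed = 9,020 + 1,290 = 10,310 (jobless and actively searching, or on temporary layoff).
Labor force = 191,152 + 10,310 = 201,462.
Not in labor force = 10,408 + 1,258 + 10,895 + 35,643 = 58,204 (those not working and not actively searching are outside the labor force — including those who want a job but have given up searching).
Civilian working-age population = 201,462 + 58,204 = 259,666.
Unemployment rate = 10,310 / 201,462 = 5.12%.
Labor force participation rate = 201,462 / 259,666 = 77.59%.

Unemployment rate ≈ 5.12%; labor force participation rate ≈ 77.59%.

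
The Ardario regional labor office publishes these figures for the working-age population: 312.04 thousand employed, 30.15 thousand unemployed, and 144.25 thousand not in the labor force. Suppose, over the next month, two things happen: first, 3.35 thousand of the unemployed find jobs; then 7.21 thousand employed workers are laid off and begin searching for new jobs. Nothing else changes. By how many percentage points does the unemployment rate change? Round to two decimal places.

Initially, labor force = 312.04 + 30.15 = 342.19 thousand, so u = 30.15/342.19 = 8.81%.
After the first change, unemployed falls and employed rises by 3.35; labor force unchanged → E = 315.39, U = 26.80, labor force = 342.19 thousand.
After the second change, employed falls and unemployed rises by 7.21; labor force unchanged → E = 308.18, U = 34.01, labor force = 342.19 thousand.
New unemployment rate = 34.01 / 342.19 = 9.94%.
Change = 9.94% − 8.81% = +1.13 percentage points.

The unemployment rate changes by +1.13 percentage points.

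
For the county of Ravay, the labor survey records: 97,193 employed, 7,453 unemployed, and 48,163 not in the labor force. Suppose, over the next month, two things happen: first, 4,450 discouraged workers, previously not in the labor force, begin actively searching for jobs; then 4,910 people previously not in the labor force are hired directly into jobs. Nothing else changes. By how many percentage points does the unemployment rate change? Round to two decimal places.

Initially, labor force = 97,193 + 7,453 = 104,646, so u = 7,453/104,646 = 7.12%.
After the first change, unemployed and labor force both rise by 4,450 → E = 97,193, U = 11,903, labor force = 109,096.
After the second change, employed and labor force both rise by 4,910; unemployed unchanged → E = 102,103, U = 11,903, labor force = 114,006.
New unemployment rate = 11,903 / 114,006 = 10.44%.
Change = 10.44% − 7.12% = +3.32 percentage points.

The unemployment rate changes by +3.32 percentage points.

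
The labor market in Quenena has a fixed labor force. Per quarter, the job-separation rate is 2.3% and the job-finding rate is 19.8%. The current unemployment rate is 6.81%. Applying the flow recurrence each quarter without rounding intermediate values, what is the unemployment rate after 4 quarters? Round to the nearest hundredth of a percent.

Unemployment rate after four quarters ≈ 9.08%.

With a fixed labor force, u_{t+1} = u_t + s·(1−u_t) − f·u_t = u_t·(1−s−f) + s.
Here 1−s−f = 0.779 and s = 0.023.
u_1 = 0.068100 × 0.779 + 0.023 = 0.076050.
u_2 = 0.076050 × 0.779 + 0.023 = 0.082243.
u_3 = 0.082243 × 0.779 + 0.023 = 0.087067.
u_4 = 0.087067 × 0.779 + 0.023 = 0.090825.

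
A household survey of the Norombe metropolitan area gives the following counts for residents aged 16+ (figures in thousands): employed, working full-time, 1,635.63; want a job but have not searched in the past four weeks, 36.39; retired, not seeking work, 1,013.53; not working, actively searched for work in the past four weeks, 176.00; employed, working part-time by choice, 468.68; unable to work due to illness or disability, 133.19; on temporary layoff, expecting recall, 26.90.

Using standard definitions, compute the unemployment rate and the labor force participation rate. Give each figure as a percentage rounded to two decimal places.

Unemployment rate ≈ 8.79%; labor force participation rate ≈ 66.10%.

Employed = 1,635.63 + 468.68 = 2,104.31 thousand.
Unemployed = 176.00 + 26.90 = 202.90 thousand (jobless and actively searching, or on temporary layoff).
Labor force = 2,104.31 + 202.90 = 2,307.21 thousand.
Not in labor force = 36.39 + 1,013.53 + 133.19 = 1,183.11 thousand (those not working and not actively searching are outside the labor force — including those who want a job but have given up searching).
Civilian working-age population = 2,307.21 + 1,183.11 = 3,490.32 thousand.
Unemployment rate = 202.90 / 2,307.21 = 8.79%.
Labor force participation rate = 2,307.21 / 3,490.32 = 66.10%.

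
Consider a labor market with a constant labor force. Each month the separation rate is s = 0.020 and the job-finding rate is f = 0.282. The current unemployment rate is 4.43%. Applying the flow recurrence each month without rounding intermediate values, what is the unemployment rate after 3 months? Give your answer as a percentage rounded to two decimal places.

With a fixed labor force, u_{t+1} = u_t + s·(1−u_t) − f·u_t = u_t·(1−s−f) + s.
Here 1−s−f = 0.698 and s = 0.020.
u_1 = 0.044300 × 0.698 + 0.020 = 0.050921.
u_2 = 0.050921 × 0.698 + 0.020 = 0.055543.
u_3 = 0.055543 × 0.698 + 0.020 = 0.058769.

Unemployment rate after three months ≈ 5.88%.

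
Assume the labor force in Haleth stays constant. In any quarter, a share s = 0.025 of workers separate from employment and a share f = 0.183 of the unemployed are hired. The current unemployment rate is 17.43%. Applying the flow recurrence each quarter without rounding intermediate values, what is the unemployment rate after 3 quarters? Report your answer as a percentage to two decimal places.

With a fixed labor force, u_{t+1} = u_t + s·(1−u_t) − f·u_t = u_t·(1−s−f) + s.
Here 1−s−f = 0.792 and s = 0.025.
u_1 = 0.174300 × 0.792 + 0.025 = 0.163046.
u_2 = 0.163046 × 0.792 + 0.025 = 0.154132.
u_3 = 0.154132 × 0.792 + 0.025 = 0.147073.

Unemployment rate after three quarters ≈ 14.71%.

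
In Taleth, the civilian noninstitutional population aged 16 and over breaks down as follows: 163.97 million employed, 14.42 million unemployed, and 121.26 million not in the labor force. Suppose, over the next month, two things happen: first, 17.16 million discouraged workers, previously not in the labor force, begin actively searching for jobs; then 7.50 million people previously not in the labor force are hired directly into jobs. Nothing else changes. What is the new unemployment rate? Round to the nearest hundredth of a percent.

Initially, labor force = 163.97 + 14.42 = 178.39 million, so u = 14.42/178.39 = 8.08%.
After the first change, unemployed and labor force both rise by 17.16 → E = 163.97, U = 31.58, labor force = 195.55 million.
After the second change, employed and labor force both rise by 7.50; unemployed unchanged → E = 171.47, U = 31.58, labor force = 203.05 million.
New unemployment rate = 31.58 / 203.05 = 15.55%.

New unemployment rate ≈ 15.55%.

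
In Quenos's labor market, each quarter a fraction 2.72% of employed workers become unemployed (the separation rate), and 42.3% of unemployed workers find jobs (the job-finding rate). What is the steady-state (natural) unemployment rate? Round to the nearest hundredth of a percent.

At steady state the flows balance: s·E = f·U, so U/(E+U) = s/(s+f).
u* = 2.72 / (2.72 + 42.3) = 2.72 / 45.02 = 6.04%.

Steady-state unemployment rate ≈ 6.04%.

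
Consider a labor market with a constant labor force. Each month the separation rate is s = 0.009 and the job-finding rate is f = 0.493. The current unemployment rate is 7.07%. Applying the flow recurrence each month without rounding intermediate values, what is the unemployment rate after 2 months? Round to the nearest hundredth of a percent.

Unemployment rate after two months ≈ 3.10%.

With a fixed labor force, u_{t+1} = u_t + s·(1−u_t) − f·u_t = u_t·(1−s−f) + s.
Here 1−s−f = 0.498 and s = 0.009.
u_1 = 0.070700 × 0.498 + 0.009 = 0.044209.
u_2 = 0.044209 × 0.498 + 0.009 = 0.031016.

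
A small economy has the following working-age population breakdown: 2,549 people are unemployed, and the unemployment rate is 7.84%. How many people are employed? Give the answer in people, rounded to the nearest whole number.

About 29,964 are employed.

Labor force = U / u = 2,549 / 0.0784 ≈ 32,513.
Employed = labor force − unemployed = 32,513 − 2,549 = 29,964.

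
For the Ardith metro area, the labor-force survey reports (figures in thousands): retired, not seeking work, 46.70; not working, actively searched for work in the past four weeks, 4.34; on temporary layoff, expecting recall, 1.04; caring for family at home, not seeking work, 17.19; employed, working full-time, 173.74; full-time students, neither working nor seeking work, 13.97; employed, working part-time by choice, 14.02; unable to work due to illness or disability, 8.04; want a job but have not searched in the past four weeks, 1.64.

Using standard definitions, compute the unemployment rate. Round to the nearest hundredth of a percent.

Unemployment rate ≈ 2.79%.

Employed = 173.74 + 14.02 = 187.76 thousand.
Unemployed = 4.34 + 1.04 = 5.38 thousand (jobless and actively searching, or on temporary layoff).
Labor force = 187.76 + 5.38 = 193.14 thousand.
Unemployment rate = 5.38 / 193.14 = 2.79%.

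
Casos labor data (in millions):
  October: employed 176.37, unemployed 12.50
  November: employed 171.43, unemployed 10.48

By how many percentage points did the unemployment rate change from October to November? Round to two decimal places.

October: labor force = 176.37 + 12.50 = 188.87; u = 12.50/188.87 = 6.62%.
November: labor force = 171.43 + 10.48 = 181.91; u = 10.48/181.91 = 5.76%.
Change = 5.76% − 6.62% = −0.86 pp.

The unemployment rate changed by −0.86 percentage points.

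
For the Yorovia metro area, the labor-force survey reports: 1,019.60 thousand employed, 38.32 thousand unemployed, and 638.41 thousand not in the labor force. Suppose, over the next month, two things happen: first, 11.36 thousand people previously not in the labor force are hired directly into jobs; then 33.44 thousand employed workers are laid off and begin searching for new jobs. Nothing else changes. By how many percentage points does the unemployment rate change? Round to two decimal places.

Initially, labor force = 1,019.60 + 38.32 = 1,057.92 thousand, so u = 38.32/1,057.92 = 3.62%.
After the first change, employed and labor force both rise by 11.36; unemployed unchanged → E = 1,030.96, U = 38.32, labor force = 1,069.28 thousand.
After the second change, employed falls and unemployed rises by 33.44; labor force unchanged → E = 997.52, U = 71.76, labor force = 1,069.28 thousand.
New unemployment rate = 71.76 / 1,069.28 = 6.71%.
Change = 6.71% − 3.62% = +3.09 percentage points.

The unemployment rate changes by +3.09 percentage points.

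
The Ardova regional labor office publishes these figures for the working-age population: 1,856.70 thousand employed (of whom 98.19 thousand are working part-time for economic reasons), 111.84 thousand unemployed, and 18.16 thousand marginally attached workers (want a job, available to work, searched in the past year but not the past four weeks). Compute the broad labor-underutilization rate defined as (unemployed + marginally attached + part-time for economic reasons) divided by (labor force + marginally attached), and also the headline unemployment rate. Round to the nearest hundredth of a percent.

Broad underutilization rate ≈ 11.49%; headline unemployment rate ≈ 5.68%.

Labor force = 1,856.70 + 111.84 = 1,968.54 thousand.
Numerator = 111.84 + 18.16 + 98.19 = 228.19 thousand.
Denominator = 1,968.54 + 18.16 = 1,986.70 thousand.
Broad rate = 228.19 / 1,986.70 = 11.49%.
Headline unemployment rate = 111.84 / 1,968.54 = 5.68%.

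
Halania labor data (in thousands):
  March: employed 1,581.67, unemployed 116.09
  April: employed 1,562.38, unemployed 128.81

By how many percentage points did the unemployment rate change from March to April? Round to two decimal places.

March: labor force = 1,581.67 + 116.09 = 1,697.76; u = 116.09/1,697.76 = 6.84%.
April: labor force = 1,562.38 + 128.81 = 1,691.19; u = 128.81/1,691.19 = 7.62%.
Change = 7.62% − 6.84% = +0.78 pp.

The unemployment rate changed by +0.78 percentage points.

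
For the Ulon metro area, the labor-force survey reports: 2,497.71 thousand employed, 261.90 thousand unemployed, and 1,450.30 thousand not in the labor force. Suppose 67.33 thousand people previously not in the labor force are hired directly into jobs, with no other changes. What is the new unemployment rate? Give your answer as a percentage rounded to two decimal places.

New unemployment rate ≈ 9.26%.

Initially, labor force = 2,497.71 + 261.90 = 2,759.61 thousand, so u = 261.90/2,759.61 = 9.49%.
After the change, employed and labor force both rise by 67.33; unemployed unchanged → E = 2,565.04, U = 261.90, labor force = 2,826.94 thousand.
New unemployment rate = 261.90 / 2,826.94 = 9.26%.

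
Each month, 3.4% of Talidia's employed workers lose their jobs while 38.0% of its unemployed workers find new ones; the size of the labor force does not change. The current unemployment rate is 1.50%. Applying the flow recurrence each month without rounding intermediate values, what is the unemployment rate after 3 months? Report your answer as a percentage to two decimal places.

With a fixed labor force, u_{t+1} = u_t + s·(1−u_t) − f·u_t = u_t·(1−s−f) + s.
Here 1−s−f = 0.586 and s = 0.034.
u_1 = 0.015000 × 0.586 + 0.034 = 0.042790.
u_2 = 0.042790 × 0.586 + 0.034 = 0.059075.
u_3 = 0.059075 × 0.586 + 0.034 = 0.068618.

Unemployment rate after three months ≈ 6.86%.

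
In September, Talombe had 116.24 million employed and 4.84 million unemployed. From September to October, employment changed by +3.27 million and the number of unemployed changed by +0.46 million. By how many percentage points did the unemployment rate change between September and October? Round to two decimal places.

September: labor force = 116.24 + 4.84 = 121.08; u = 4.84/121.08 = 4.00%.
October: labor force = 119.51 + 5.30 = 124.81; u = 5.30/124.81 = 4.25%.
Change = 4.25% − 4.00% = +0.25 pp.

The unemployment rate changed by +0.25 percentage points.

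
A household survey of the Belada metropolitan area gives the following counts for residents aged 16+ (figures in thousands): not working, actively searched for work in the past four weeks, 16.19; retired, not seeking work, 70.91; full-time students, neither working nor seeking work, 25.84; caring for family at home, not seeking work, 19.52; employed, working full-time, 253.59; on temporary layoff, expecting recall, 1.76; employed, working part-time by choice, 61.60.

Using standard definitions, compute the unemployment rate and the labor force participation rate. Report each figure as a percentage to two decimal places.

Unemployment rate ≈ 5.39%; labor force participation rate ≈ 74.13%.

Employed = 253.59 + 61.60 = 315.19 thousand.
Unemployed = 16.19 + 1.76 = 17.95 thousand (jobless and actively searching, or on temporary layoff).
Labor force = 315.19 + 17.95 = 333.14 thousand.
Not in labor force = 70.91 + 25.84 + 19.52 = 116.27 thousand (those not working and not actively searching are outside the labor force).
Civilian working-age population = 333.14 + 116.27 = 449.41 thousand.
Unemployment rate = 17.95 / 333.14 = 5.39%.
Labor force participation rate = 333.14 / 449.41 = 74.13%.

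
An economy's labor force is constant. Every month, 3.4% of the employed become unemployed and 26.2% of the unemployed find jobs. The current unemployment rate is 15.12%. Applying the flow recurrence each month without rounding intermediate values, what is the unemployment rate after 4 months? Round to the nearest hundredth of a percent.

Unemployment rate after four months ≈ 12.38%.

With a fixed labor force, u_{t+1} = u_t + s·(1−u_t) − f·u_t = u_t·(1−s−f) + s.
Here 1−s−f = 0.704 and s = 0.034.
u_1 = 0.151200 × 0.704 + 0.034 = 0.140445.
u_2 = 0.140445 × 0.704 + 0.034 = 0.132873.
u_3 = 0.132873 × 0.704 + 0.034 = 0.127543.
u_4 = 0.127543 × 0.704 + 0.034 = 0.123790.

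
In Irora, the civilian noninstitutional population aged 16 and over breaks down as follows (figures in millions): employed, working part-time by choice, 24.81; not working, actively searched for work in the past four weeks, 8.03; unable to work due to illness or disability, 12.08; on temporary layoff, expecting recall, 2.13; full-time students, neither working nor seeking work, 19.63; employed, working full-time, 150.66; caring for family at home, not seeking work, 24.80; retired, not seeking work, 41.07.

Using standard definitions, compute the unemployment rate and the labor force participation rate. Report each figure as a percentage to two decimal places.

Employed = 24.81 + 150.66 = 175.47 million.
Unemployed = 8.03 + 2.13 = 10.16 million (jobless and actively searching, or on temporary layoff).
Labor force = 175.47 + 10.16 = 185.63 million.
Not in labor force = 12.08 + 19.63 + 24.80 + 41.07 = 97.58 million (those not working and not actively searching are outside the labor force).
Civilian working-age population = 185.63 + 97.58 = 283.21 million.
Unemployment rate = 10.16 / 185.63 = 5.47%.
Labor force participation rate = 185.63 / 283.21 = 65.55%.

Unemployment rate ≈ 5.47%; labor force participation rate ≈ 65.55%.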